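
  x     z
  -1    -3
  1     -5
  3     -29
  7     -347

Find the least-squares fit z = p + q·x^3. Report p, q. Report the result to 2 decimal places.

p = -3.36, q = -1.00

Sums needed: Σ1 = 4, Σx^3 = 370, Σx^3·x^3 = 118380.
For Aᵀz: Σz = -384, Σx^3·z = -119806.
Normal equations: [[4, 370]; [370, 118380]]·[p, q]ᵀ = [-384, -119806]ᵀ.
Eliminating q: 118380·(row 1) − 370·(row 2) gives 336620·p = 118380·(-384) − 370·(-119806) = -1129700, so p = -56485/16831.
Then q = ((-119806) − 370·(-56485/16831))/118380 = -84286/84155.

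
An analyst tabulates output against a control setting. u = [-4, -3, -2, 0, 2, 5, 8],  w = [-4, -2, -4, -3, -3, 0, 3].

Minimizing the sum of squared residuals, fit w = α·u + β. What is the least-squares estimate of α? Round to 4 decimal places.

From the data, Σu·u = 122, Σu = 6, Σ1 = 7.
Moment sums: Σu·w = 48, Σw = -13.
Δ = 122·7 − 6² = 818.
α = (48·7 − 6·(-13))/818 = 207/409; β = (122·(-13) − 6·48)/818 = -937/409.

α = 0.5061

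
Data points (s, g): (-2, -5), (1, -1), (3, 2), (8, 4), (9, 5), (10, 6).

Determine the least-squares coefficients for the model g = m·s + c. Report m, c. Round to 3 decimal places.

m = 0.832, c = -2.187

Compute the Gram sums: Σs·s = 259, Σs = 29, Σ1 = 6.
Moment sums: Σs·g = 152, Σg = 11.
AᵀA·[m, c]ᵀ = Aᵀg becomes [[259, 29]; [29, 6]]·[m, c]ᵀ = [152, 11]ᵀ.
Eliminating c: 6·(row 1) − 29·(row 2) gives 713·m = 6·152 − 29·11 = 593, so m = 593/713.
Then c = (11 − 29·(593/713))/6 = -1559/713.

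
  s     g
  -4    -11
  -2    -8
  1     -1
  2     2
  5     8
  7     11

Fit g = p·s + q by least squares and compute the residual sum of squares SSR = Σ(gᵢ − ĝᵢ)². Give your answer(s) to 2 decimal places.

Forming XᵀX = [[99, 9]; [9, 6]] and Xᵀg = [180, 1]ᵀ gives XᵀX·[p, q]ᵀ = Xᵀg.
Eliminating q: 6·(row 1) − 9·(row 2) gives 513·p = 6·180 − 9·1 = 1071, so p = 119/57.
Then q = (1 − 9·(119/57))/6 = -169/57.
Residuals: 6/19, -49/57, -7/57, 15/19, 10/19, -37/57; SSR = 124/57.

SSR = 2.18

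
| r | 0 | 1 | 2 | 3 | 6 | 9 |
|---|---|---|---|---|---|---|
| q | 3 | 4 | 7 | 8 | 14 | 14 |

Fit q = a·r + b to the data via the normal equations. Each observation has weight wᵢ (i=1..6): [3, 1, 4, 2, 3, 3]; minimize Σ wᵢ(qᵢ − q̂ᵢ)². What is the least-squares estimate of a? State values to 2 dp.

a = 1.30

MᵀWM·[a, b]ᵀ = MᵀWq reads: 386·a + 60·b = 738;  60·a + 16·b = 141.
(Σwᵢ·r·r = 386, Σwᵢ·r = 60, Σwᵢ·1 = 16, Σwᵢ·r·q = 738, Σwᵢ·q = 141.)
Eliminating b: 16·(row 1) − 60·(row 2) gives 2576·a = 16·738 − 60·141 = 3348, so a = 837/644.
Then b = (141 − 60·(837/644))/16 = 5073/1288.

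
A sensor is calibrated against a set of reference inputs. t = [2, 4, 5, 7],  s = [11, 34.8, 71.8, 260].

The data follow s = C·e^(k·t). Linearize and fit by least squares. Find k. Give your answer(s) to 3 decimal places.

k = 0.636

Linearized form: ln s = k·t + ln C. From the 4 transformed points,
Σt = 18.0000, Σ(t)² = 94.0000, Σln s = 15.7821, Σt·ln s = 79.2885.
Equations: 94.0000·k + 18.0000·ln C = 79.2885;  18.0000·k + 4·ln C = 15.7821.
Solving (det = 52.0000): k = 0.63608, ln C = 1.08314.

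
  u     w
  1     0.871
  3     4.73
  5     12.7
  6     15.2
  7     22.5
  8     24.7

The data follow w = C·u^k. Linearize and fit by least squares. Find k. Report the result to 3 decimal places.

k = 1.641

Linearized form: ln w = k·ln u + ln C. From the 6 transformed points,
Sums: Σln u = 8.5252, Σ(ln u)² = 15.1183, Σln w = 12.9990, Σln u·ln w = 23.4006.
Normal system: [[15.1183, 8.5252]; [8.5252, 6]]·[k, ln C]ᵀ = [23.4006, 12.9990]ᵀ.
Δ = 15.1183·6 − (8.5252)² = 18.0313; k = (23.4006·6 − 8.5252·12.9990)/18.0313 = 1.64074, ln C = (15.1183·12.9990 − 8.5252·23.4006)/18.0313 = -0.16476.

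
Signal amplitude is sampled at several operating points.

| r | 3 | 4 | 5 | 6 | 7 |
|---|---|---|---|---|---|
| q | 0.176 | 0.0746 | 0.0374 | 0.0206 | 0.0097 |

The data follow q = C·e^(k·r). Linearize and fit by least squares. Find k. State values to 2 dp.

Let Y = ln q. Fitting Y = k·r + ln C by least squares:
Σr = 25.0000, Σ(r)² = 135.0000, Σln q = -16.1371, Σr·ln q = -87.7689.
Equations: 135.0000·k + 25.0000·ln C = -87.7689;  25.0000·k + 5·ln C = -16.1371.
Slope k = (n·Σr·ln q − Σr·Σln q)/(n·Σ(r)² − (Σr)²) = (5·-87.7689 − 25.0000·-16.1371)/50.0000 = -0.70836; ln C = (Σln q − k·Σr)/n = 0.31437.

k = -0.71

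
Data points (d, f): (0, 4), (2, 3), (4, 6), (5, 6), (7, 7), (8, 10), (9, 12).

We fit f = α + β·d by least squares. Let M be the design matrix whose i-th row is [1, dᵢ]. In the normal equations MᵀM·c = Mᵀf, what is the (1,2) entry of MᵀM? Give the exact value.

Row 1 ↔ basis 1, column 2 ↔ basis d, so (MᵀM)_{1,2} = Σᵢ d = (1)·(0) + (1)·(2) + (1)·(4) + (1)·(5) + (1)·(7) + (1)·(8) + (1)·(9) = 35.

35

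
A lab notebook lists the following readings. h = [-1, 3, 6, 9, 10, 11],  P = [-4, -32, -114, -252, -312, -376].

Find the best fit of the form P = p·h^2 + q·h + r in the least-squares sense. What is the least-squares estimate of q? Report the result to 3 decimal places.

XᵀX·[p, q, r]ᵀ = XᵀP reads: 32580·p + 3302·q + 348·r = -101504;  3302·p + 348·q + 38·r = -10300;  348·p + 38·q + 6·r = -1090.
(Σh^2·h^2 = 32580, Σh^2·h = 3302, Σh^2 = 348, Σh·h = 348, Σh = 38, Σ1 = 6, Σh^2·P = -101504, Σh·P = -10300, ΣP = -1090.)
Row-reducing yields p = -284707/93675, q = -17312/31225, r = -175691/93675.

q = -0.554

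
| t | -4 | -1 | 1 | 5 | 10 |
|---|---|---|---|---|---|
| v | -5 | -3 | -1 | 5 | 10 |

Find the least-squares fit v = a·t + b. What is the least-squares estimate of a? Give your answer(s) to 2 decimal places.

The normal equations are: 143·a + 11·b = 147;  11·a + 5·b = 6.
Eliminating b: 5·(row 1) − 11·(row 2) gives 594·a = 5·147 − 11·6 = 669, so a = 223/198.
Then b = (6 − 11·(223/198))/5 = -23/18.

a = 1.13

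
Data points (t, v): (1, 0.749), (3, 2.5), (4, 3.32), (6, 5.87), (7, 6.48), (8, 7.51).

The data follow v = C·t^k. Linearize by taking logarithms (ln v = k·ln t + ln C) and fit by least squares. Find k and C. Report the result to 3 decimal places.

With ln vᵢ as the transformed response and ln tᵢ as the regressor:
Σln t = 8.3020, Σ(ln t)² = 14.4498, Σln v = 7.4820, Σln t·ln v = 13.6703.
Equations: 14.4498·k + 8.3020·ln C = 13.6703;  8.3020·k + 6·ln C = 7.4820.
Solving (det = 17.7753): k = 1.11985, ln C = -0.30250, so C = exp(-0.30250) = 0.73897.

k = 1.120, C = 0.739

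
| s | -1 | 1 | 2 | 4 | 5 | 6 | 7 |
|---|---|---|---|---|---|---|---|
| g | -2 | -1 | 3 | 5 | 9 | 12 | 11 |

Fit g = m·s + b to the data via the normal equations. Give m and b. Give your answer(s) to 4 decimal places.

With design matrix M, MᵀM = [[132, 24]; [24, 7]] and Mᵀg = [221, 37]ᵀ.
Determinant 132·7 − 24² = 348.
m = (221·7 − 24·37)/348 = 659/348; b = (132·37 − 24·221)/348 = -35/29.

m = 1.8937, b = -1.2069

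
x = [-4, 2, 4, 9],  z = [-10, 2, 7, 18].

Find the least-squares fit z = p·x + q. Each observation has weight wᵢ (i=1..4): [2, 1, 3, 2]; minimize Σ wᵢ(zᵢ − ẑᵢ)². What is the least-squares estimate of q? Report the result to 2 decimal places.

Normal-equation sums: Σwᵢ·x·x = 246, Σwᵢ·x = 24, Σwᵢ·1 = 8.
Right-hand side: Σwᵢ·x·z = 492, Σwᵢ·z = 39.
Normal equations: [[246, 24]; [24, 8]]·[p, q]ᵀ = [492, 39]ᵀ.
Determinant 246·8 − 24² = 1392.
p = (492·8 − 24·39)/1392 = 125/58; q = (246·39 − 24·492)/1392 = -369/232.

q = -1.59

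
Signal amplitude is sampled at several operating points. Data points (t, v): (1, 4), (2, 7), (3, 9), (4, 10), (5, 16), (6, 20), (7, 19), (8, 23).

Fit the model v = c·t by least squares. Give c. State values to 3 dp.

Compute the Gram sums: Σt·t = 204.
And Σt·v = 602.
MᵀM·[c]ᵀ = Mᵀv becomes [[204]]·[c]ᵀ = [602]ᵀ.
c = 602/204 = 2.95098.

c = 2.951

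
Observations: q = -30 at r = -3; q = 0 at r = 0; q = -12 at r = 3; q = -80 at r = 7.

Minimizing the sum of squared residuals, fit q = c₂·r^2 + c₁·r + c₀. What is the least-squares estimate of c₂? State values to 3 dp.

Normal-equation sums: Σr^2·r^2 = 2563, Σr^2·r = 343, Σr^2 = 67, Σr·r = 67, Σr = 7, Σ1 = 4.
For Xᵀq: Σr^2·q = -4298, Σr·q = -506, Σq = -122.
Row-reducing yields c₂ = -1063/517, c₁ = 1621/517, c₀ = -800/517.

c₂ = -2.056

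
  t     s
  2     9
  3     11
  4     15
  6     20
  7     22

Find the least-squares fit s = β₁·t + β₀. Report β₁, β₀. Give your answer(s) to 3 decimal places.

β₁ = 2.686, β₀ = 3.581

The normal system MᵀM·[β₁, β₀]ᵀ = Mᵀs is [[114, 22]; [22, 5]]·[β₁, β₀]ᵀ = [385, 77]ᵀ.
Eliminating β₀: 5·(row 1) − 22·(row 2) gives 86·β₁ = 5·385 − 22·77 = 231, so β₁ = 231/86.
Then β₀ = (77 − 22·(231/86))/5 = 154/43.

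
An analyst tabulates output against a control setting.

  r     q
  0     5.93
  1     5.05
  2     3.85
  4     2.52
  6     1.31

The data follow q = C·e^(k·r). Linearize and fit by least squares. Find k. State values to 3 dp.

Let Y = ln q. Fitting Y = k·r + ln C by least squares:
Over the data: Σr = 13.0000, Σ(r)² = 57.0000, Σln q = 5.9418, Σr·ln q = 9.6327.
Normal system: [[57.0000, 13.0000]; [13.0000, 5]]·[k, ln C]ᵀ = [9.6327, 5.9418]ᵀ.
Δ = 57.0000·5 − (13.0000)² = 116.0000; k = (9.6327·5 − 13.0000·5.9418)/116.0000 = -0.25068, ln C = (57.0000·5.9418 − 13.0000·9.6327)/116.0000 = 1.84013.

k = -0.251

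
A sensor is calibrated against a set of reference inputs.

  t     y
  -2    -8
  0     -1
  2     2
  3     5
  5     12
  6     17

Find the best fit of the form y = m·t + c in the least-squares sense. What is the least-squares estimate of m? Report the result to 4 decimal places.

With design matrix A, AᵀA = [[78, 14]; [14, 6]] and Aᵀy = [197, 27]ᵀ.
Eliminating c: 6·(row 1) − 14·(row 2) gives 272·m = 6·197 − 14·27 = 804, so m = 201/68.
Then c = (27 − 14·(201/68))/6 = -163/68.

m = 2.9559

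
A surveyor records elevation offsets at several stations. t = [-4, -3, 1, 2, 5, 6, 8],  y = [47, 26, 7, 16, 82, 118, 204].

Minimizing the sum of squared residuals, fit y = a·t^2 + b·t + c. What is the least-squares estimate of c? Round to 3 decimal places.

c = 2.215

XᵀX·[a, b, c]ᵀ = Xᵀy reads: 6371·a + 771·b + 155·c = 20411;  771·a + 155·b + 15·c = 2523;  155·a + 15·b + 7·c = 500.
(Σt^2·t^2 = 6371, Σt^2·t = 771, Σt^2 = 155, Σt·t = 155, Σt = 15, Σ1 = 7, Σt^2·y = 20411, Σt·y = 2523, Σy = 500.)
Solving the 3×3 system (Gaussian elimination) gives a = 893201/294812, b = 292641/294812, c = 46635/21058.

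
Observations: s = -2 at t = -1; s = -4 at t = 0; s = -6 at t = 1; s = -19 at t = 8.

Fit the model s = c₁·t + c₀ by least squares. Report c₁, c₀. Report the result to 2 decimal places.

c₁ = -1.88, c₀ = -3.99

With design matrix X, XᵀX = [[66, 8]; [8, 4]] and Xᵀs = [-156, -31]ᵀ.
Δ = 66·4 − 8² = 200.
c₁ = ((-156)·4 − 8·(-31))/200 = -47/25; c₀ = (66·(-31) − 8·(-156))/200 = -399/100.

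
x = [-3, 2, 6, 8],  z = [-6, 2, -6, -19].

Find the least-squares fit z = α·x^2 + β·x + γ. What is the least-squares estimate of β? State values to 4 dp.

The normal equations are: 5489·α + 709·β + 113·γ = -1478;  709·α + 113·β + 13·γ = -166;  113·α + 13·β + 4·γ = -29.
Row-reducing yields α = -1227/2539, β = 3352/2539, γ = 5361/2539.

β = 1.3202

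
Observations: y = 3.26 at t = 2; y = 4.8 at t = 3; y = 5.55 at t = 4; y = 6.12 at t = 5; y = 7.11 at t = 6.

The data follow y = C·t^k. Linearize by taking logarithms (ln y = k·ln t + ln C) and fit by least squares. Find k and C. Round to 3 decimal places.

Let Y = ln y. Fitting Y = k·ln t + ln C by least squares:
Σln t = 6.5793, Σ(ln t)² = 9.4099, Σln y = 8.2372, Σln t·ln y = 11.3484.
Equations: 9.4099·k + 6.5793·ln C = 11.3484;  6.5793·k + 5·ln C = 8.2372.
Slope k = (n·Σln t·ln y − Σln t·Σln y)/(n·Σ(ln t)² − (Σln t)²) = (5·11.3484 − 6.5793·8.2372)/3.7630 = 0.67692; ln C = (Σln y − k·Σln t)/n = 0.75672, so C = exp(0.75672) = 2.13126.

k = 0.677, C = 2.131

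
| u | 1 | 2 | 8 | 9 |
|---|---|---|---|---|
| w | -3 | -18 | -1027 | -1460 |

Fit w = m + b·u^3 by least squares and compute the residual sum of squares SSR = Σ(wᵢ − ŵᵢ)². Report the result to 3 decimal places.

AᵀA·[m, b]ᵀ = Aᵀw reads: 4·m + 1250·b = -2508;  1250·m + 793650·b = -1590311.
(Σ1 = 4, Σu^3 = 1250, Σu^3·u^3 = 793650, Σw = -2508, Σu^3·w = -1590311.)
det = 4·793650 − 1250² = 1612100.
m = ((-2508)·793650 − 1250·(-1590311))/1612100 = -7387/4606; b = (4·(-1590311) − 1250·(-2508))/1612100 = -115223/57575.
Residuals: 9953/16450, -6351/16450, -12289/16450, 1241/2350; SSR = 11121/8225.

SSR = 1.352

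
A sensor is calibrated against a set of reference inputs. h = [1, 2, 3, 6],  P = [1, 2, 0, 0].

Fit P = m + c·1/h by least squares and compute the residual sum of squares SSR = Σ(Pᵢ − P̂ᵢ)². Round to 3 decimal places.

AᵀA·[m, c]ᵀ = AᵀP reads: 4·m + 2·c = 3;  2·m + (25/18)·c = 2.
det = 4·(25/18) − 2² = 14/9.
m = (3·(25/18) − 2·2)/(14/9) = 3/28; c = (4·2 − 2·3)/(14/9) = 9/7.
Residuals: -11/28, 5/4, -15/28, -9/28; SSR = 59/28.

SSR = 2.107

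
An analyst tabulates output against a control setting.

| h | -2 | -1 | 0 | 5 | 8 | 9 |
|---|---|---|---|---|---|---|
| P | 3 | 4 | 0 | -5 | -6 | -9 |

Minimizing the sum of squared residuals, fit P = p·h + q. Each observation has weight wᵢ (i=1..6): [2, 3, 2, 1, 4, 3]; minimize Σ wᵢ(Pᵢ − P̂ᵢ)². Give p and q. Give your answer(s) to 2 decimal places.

p = -1.07, q = 1.52

Setting ∂/∂p … = 0 gives: 535·p + 57·q = -484;  57·p + 15·q = -38.
(Σwᵢ·h·h = 535, Σwᵢ·h = 57, Σwᵢ·1 = 15, Σwᵢ·h·P = -484, Σwᵢ·P = -38.)
Δ = 535·15 − 57² = 4776.
p = ((-484)·15 − 57·(-38))/4776 = -849/796; q = (535·(-38) − 57·(-484))/4776 = 3629/2388.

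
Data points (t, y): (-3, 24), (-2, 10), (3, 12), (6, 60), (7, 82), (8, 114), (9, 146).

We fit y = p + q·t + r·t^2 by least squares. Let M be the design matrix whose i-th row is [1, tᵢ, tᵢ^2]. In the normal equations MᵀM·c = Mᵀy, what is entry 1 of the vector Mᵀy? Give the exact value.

448

Entry 1 ↔ basis 1, so (Mᵀy)_{1} = Σᵢ yᵢ = (1)·(24) + (1)·(10) + (1)·(12) + (1)·(60) + (1)·(82) + (1)·(114) + (1)·(146) = 448.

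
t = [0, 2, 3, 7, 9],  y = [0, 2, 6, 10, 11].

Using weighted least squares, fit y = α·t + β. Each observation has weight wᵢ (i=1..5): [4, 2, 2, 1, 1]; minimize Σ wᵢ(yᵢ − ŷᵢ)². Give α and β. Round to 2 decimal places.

MᵀWM·[α, β]ᵀ = MᵀWy reads: 156·α + 26·β = 213;  26·α + 10·β = 37.
(Σwᵢ·t·t = 156, Σwᵢ·t = 26, Σwᵢ·1 = 10, Σwᵢ·t·y = 213, Σwᵢ·y = 37.)
det = 156·10 − 26² = 884.
α = (213·10 − 26·37)/884 = 292/221; β = (156·37 − 26·213)/884 = 9/34.

α = 1.32, β = 0.26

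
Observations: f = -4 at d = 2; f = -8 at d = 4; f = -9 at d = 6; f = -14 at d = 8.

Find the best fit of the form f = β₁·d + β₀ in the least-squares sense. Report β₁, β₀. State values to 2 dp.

β₁ = -1.55, β₀ = -1.00

Compute the Gram sums: Σd·d = 120, Σd = 20, Σ1 = 4.
And Σd·f = -206, Σf = -35.
So MᵀM·[β₁, β₀]ᵀ = Mᵀf: [[120, 20]; [20, 4]]·[β₁, β₀]ᵀ = [-206, -35]ᵀ.
Eliminating β₀: 4·(row 1) − 20·(row 2) gives 80·β₁ = 4·(-206) − 20·(-35) = -124, so β₁ = -31/20.
Then β₀ = ((-35) − 20·(-31/20))/4 = -1.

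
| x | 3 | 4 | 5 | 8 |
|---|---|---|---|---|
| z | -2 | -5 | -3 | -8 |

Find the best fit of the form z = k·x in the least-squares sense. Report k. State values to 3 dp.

k = -0.921

Entries of MᵀM: Σx·x = 114.
For Mᵀz: Σx·z = -105.
Hence k = -105 / 114 ≈ -0.921053.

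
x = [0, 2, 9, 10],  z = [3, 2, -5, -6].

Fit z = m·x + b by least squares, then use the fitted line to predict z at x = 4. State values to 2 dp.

ẑ = -0.34

Compute the Gram sums: Σx·x = 185, Σx = 21, Σ1 = 4.
And Σx·z = -101, Σz = -6.
Normal equations: [[185, 21]; [21, 4]]·[m, b]ᵀ = [-101, -6]ᵀ.
det = 185·4 − 21² = 299.
m = ((-101)·4 − 21·(-6))/299 = -278/299; b = (185·(-6) − 21·(-101))/299 = 1011/299.
At x = 4: ẑ = (-278/299)·(4) + (1011/299)·(1) = -101/299.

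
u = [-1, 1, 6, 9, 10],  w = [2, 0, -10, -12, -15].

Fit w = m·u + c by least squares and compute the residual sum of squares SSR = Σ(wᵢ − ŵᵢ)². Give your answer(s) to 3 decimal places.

SSR = 4.330

From the data, Σu·u = 219, Σu = 25, Σ1 = 5.
For Xᵀw: Σu·w = -320, Σw = -35.
XᵀX·[m, c]ᵀ = Xᵀw becomes [[219, 25]; [25, 5]]·[m, c]ᵀ = [-320, -35]ᵀ.
Eliminating c: 5·(row 1) − 25·(row 2) gives 470·m = 5·(-320) − 25·(-35) = -725, so m = -145/94.
Then c = ((-35) − 25·(-145/94))/5 = 67/94.
Residuals: -12/47, 39/47, -137/94, 55/47, -27/94; SSR = 407/94.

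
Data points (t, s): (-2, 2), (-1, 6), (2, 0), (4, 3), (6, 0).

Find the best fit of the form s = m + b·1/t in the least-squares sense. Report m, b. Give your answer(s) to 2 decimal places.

Entries of MᵀM: Σ1 = 5, Σ1/t = -7/12, Σ1/t·1/t = 229/144.
Right-hand side: Σs = 11, Σ1/t·s = -25/4.
So MᵀM·[m, b]ᵀ = Mᵀs: [[5, -7/12]; [-7/12, 229/144]]·[m, b]ᵀ = [11, -25/4]ᵀ.
Δ = 5·(229/144) − (-7/12)² = 137/18.
m = (11·(229/144) − (-7/12)·(-25/4))/(137/18) = 997/548; b = (5·(-25/4) − (-7/12)·11)/(137/18) = -447/137.

m = 1.82, b = -3.26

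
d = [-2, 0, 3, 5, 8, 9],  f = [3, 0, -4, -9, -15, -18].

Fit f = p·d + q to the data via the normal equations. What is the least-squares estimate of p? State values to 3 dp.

p = -1.900

From the data, Σd·d = 183, Σd = 23, Σ1 = 6.
Right-hand side: Σd·f = -345, Σf = -43.
Normal equations: [[183, 23]; [23, 6]]·[p, q]ᵀ = [-345, -43]ᵀ.
Determinant 183·6 − 23² = 569.
p = ((-345)·6 − 23·(-43))/569 = -1081/569; q = (183·(-43) − 23·(-345))/569 = 66/569.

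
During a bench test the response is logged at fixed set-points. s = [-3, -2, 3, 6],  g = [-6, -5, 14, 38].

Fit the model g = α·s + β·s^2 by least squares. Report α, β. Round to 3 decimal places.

With design matrix M, MᵀM = [[58, 208]; [208, 1474]] and Mᵀg = [298, 1420]ᵀ.
Eliminating β: 1474·(row 1) − 208·(row 2) gives 42228·α = 1474·298 − 208·1420 = 143892, so α = 3997/1173.
Then β = (1420 − 208·(3997/1173))/1474 = 566/1173.

α = 3.408, β = 0.483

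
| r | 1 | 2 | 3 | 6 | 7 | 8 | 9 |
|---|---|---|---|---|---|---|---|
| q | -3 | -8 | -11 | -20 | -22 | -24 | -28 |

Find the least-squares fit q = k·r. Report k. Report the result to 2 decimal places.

k = -3.16

With design matrix A, AᵀA = [[244]] and Aᵀq = [-770]ᵀ.
k = (-770)/244 = -3.15574.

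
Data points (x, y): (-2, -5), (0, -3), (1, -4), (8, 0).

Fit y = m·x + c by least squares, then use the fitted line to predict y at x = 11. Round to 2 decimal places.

ŷ = 1.40

With design matrix M, MᵀM = [[69, 7]; [7, 4]] and Mᵀy = [6, -12]ᵀ.
Determinant 69·4 − 7² = 227.
m = (6·4 − 7·(-12))/227 = 108/227; c = (69·(-12) − 7·6)/227 = -870/227.
At x = 11: ŷ = (108/227)·(11) + (-870/227)·(1) = 318/227.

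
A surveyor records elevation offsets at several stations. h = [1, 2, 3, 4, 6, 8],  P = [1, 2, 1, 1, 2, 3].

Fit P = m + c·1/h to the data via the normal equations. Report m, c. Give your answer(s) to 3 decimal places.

The normal equations are: 6·m + (19/8)·c = 10;  (19/8)·m + (845/576)·c = 79/24.
Δ = 6·(845/576) − (19/8)² = 607/192.
m = (10·(845/576) − (19/8)·(79/24))/(607/192) = 3947/1821; c = (6·(79/24) − (19/8)·10)/(607/192) = -768/607.

m = 2.167, c = -1.265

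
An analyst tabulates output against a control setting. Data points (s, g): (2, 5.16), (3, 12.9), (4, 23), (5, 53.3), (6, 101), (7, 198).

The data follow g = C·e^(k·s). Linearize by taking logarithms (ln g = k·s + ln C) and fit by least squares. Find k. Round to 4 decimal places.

k = 0.7215

Let Y = ln g. Fitting Y = k·s + ln C by least squares:
Σs = 27.0000, Σ(s)² = 139.0000, Σln g = 21.2130, Σs·ln g = 108.0838.
Equations: 139.0000·k + 27.0000·ln C = 108.0838;  27.0000·k + 6·ln C = 21.2130.
Δ = 139.0000·6 − (27.0000)² = 105.0000; k = (108.0838·6 − 27.0000·21.2130)/105.0000 = 0.72145, ln C = (139.0000·21.2130 − 27.0000·108.0838)/105.0000 = 0.28897.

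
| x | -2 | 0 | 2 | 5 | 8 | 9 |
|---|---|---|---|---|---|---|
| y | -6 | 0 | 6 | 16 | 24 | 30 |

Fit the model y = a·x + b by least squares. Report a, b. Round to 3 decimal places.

Entries of MᵀM: Σx·x = 178, Σx = 22, Σ1 = 6.
And Σx·y = 566, Σy = 70.
Normal equations: [[178, 22]; [22, 6]]·[a, b]ᵀ = [566, 70]ᵀ.
Eliminating b: 6·(row 1) − 22·(row 2) gives 584·a = 6·566 − 22·70 = 1856, so a = 232/73.
Then b = (70 − 22·(232/73))/6 = 1/73.

a = 3.178, b = 0.014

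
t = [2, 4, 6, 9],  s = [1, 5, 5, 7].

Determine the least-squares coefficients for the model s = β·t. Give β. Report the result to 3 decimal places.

β = 0.839

Entries of MᵀM: Σt·t = 137.
And Σt·s = 115.
Hence β = 115 / 137 ≈ 0.839416.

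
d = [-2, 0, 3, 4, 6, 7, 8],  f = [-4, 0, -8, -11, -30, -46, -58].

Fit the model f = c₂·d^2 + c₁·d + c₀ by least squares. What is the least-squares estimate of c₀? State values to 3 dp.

c₀ = 0.722

Forming XᵀX = [[8146, 1154, 178]; [1154, 178, 26]; [178, 26, 7]] and Xᵀf = [-7310, -1026, -157]ᵀ gives XᵀX·[c₂, c₁, c₀]ᵀ = Xᵀf.
Solving the 3×3 system (Gaussian elimination) gives c₂ = -1009/1008, c₁ = 625/1008, c₀ = 13/18.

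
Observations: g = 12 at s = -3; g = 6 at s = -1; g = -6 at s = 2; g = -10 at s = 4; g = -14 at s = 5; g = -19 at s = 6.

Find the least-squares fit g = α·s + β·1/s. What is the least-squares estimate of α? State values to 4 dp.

α = -2.8662

Compute the Gram sums: Σs·s = 91, Σs·1/s = 6, Σ1/s·1/s = 5369/3600.
And Σs·g = -278, Σ1/s·g = -322/15.
So XᵀX·[α, β]ᵀ = Xᵀg: [[91, 6]; [6, 5369/3600]]·[α, β]ᵀ = [-278, -322/15]ᵀ.
det = 91·(5369/3600) − 6² = 358979/3600.
α = ((-278)·(5369/3600) − 6·(-322/15))/(358979/3600) = -1028902/358979; β = (91·(-322/15) − 6·(-278))/(358979/3600) = -1027680/358979.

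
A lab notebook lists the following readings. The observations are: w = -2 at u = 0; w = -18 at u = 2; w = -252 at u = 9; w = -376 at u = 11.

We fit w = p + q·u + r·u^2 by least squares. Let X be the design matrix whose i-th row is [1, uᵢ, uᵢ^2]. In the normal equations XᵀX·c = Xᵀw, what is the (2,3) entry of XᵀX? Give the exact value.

Row 2 ↔ basis u, column 3 ↔ basis u^2, so (XᵀX)_{2,3} = Σᵢ (u)·(u^2) = (0)·(0) + (2)·(4) + (9)·(81) + (11)·(121) = 2068.

2068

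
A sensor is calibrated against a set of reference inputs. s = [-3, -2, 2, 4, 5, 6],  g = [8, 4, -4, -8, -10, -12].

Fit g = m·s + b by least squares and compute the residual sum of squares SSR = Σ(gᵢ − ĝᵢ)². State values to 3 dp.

XᵀX·[m, b]ᵀ = Xᵀg reads: 94·m + 12·b = -194;  12·m + 6·b = -22.
(Σs·s = 94, Σs = 12, Σ1 = 6, Σs·g = -194, Σg = -22.)
Δ = 94·6 − 12² = 420.
m = ((-194)·6 − 12·(-22))/420 = -15/7; b = (94·(-22) − 12·(-194))/420 = 13/21.
Residuals: 20/21, -19/21, -1/3, -1/21, 2/21, 5/21; SSR = 40/21.

SSR = 1.905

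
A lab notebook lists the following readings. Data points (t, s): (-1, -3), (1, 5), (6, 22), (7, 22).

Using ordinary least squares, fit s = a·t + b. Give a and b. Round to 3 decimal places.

a = 3.229, b = 1.006

The normal equations are: 87·a + 13·b = 294;  13·a + 4·b = 46.
det = 87·4 − 13² = 179.
a = (294·4 − 13·46)/179 = 578/179; b = (87·46 − 13·294)/179 = 180/179.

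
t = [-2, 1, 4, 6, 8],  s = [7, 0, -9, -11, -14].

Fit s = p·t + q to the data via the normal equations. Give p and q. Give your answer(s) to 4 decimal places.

Sums needed: Σt·t = 121, Σt = 17, Σ1 = 5.
For Xᵀs: Σt·s = -228, Σs = -27.
So XᵀX·[p, q]ᵀ = Xᵀs: [[121, 17]; [17, 5]]·[p, q]ᵀ = [-228, -27]ᵀ.
Δ = 121·5 − 17² = 316.
p = ((-228)·5 − 17·(-27))/316 = -681/316; q = (121·(-27) − 17·(-228))/316 = 609/316.

p = -2.1551, q = 1.9272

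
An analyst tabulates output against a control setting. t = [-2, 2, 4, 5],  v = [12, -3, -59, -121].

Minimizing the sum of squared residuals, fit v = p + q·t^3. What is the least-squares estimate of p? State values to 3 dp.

Compute the Gram sums: Σ1 = 4, Σt^3 = 189, Σt^3·t^3 = 19849.
Right-hand side: Σv = -171, Σt^3·v = -19021.
AᵀA·[p, q]ᵀ = Aᵀv becomes [[4, 189]; [189, 19849]]·[p, q]ᵀ = [-171, -19021]ᵀ.
det = 4·19849 − 189² = 43675.
p = ((-171)·19849 − 189·(-19021))/43675 = 40158/8735; q = (4·(-19021) − 189·(-171))/43675 = -8753/8735.

p = 4.597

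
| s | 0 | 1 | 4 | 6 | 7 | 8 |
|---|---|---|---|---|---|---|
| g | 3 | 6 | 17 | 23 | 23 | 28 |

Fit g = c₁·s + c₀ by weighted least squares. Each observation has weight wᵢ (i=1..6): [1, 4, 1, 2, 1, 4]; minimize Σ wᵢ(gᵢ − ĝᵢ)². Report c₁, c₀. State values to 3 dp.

c₁ = 3.125, c₀ = 3.125

Setting ∂/∂c₁ … = 0 gives: 397·c₁ + 59·c₀ = 1425;  59·c₁ + 13·c₀ = 225.
(Σwᵢ·s·s = 397, Σwᵢ·s = 59, Σwᵢ·1 = 13, Σwᵢ·s·g = 1425, Σwᵢ·g = 225.)
Determinant 397·13 − 59² = 1680.
c₁ = (1425·13 − 59·225)/1680 = 25/8; c₀ = (397·225 − 59·1425)/1680 = 25/8.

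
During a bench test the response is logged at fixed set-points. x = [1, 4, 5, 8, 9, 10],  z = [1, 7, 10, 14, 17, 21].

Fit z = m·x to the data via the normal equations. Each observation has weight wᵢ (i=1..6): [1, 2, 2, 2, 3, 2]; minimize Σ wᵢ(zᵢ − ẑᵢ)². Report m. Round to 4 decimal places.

m = 1.9266

The normal system MᵀWM·[m]ᵀ = MᵀWz is [[654]]·[m]ᵀ = [1260]ᵀ.
Hence m = 1260 / 654 ≈ 1.92661.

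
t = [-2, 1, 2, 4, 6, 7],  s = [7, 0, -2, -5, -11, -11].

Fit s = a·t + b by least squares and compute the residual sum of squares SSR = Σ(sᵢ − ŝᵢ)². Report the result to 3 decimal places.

AᵀA·[a, b]ᵀ = Aᵀs reads: 110·a + 18·b = -181;  18·a + 6·b = -22.
(Σt·t = 110, Σt = 18, Σ1 = 6, Σt·s = -181, Σs = -22.)
Eliminating b: 6·(row 1) − 18·(row 2) gives 336·a = 6·(-181) − 18·(-22) = -690, so a = -115/56.
Then b = ((-22) − 18·(-115/56))/6 = 419/168.
Residuals: 67/168, -37/84, -65/168, 121/168, -197/168, 37/42; SSR = 533/168.

SSR = 3.173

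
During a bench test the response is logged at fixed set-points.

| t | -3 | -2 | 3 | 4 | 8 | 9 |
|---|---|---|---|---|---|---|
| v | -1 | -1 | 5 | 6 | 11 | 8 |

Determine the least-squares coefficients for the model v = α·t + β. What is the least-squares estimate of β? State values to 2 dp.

β = 1.69

Entries of XᵀX: Σt·t = 183, Σt = 19, Σ1 = 6.
For Xᵀv: Σt·v = 204, Σv = 28.
Determinant 183·6 − 19² = 737.
α = (204·6 − 19·28)/737 = 692/737; β = (183·28 − 19·204)/737 = 1248/737.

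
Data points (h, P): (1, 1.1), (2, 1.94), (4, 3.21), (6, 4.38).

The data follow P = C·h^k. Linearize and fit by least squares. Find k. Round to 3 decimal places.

Let Y = ln P. Fitting Y = k·ln h + ln C by least squares:
AᵀA = [[5.6127, 3.8712]; [3.8712, 4]], rhs = [4.7227, 3.4013]ᵀ  (here Σln h = 3.8712, Σ(ln h)² = 5.6127, Σln P = 3.4013, Σln h·ln P = 4.7227).
Slope k = (n·Σln h·ln P − Σln h·Σln P)/(n·Σ(ln h)² − (Σln h)²) = (4·4.7227 − 3.8712·3.4013)/7.4645 = 0.76675; ln C = (Σln P − k·Σln h)/n = 0.10826.

k = 0.767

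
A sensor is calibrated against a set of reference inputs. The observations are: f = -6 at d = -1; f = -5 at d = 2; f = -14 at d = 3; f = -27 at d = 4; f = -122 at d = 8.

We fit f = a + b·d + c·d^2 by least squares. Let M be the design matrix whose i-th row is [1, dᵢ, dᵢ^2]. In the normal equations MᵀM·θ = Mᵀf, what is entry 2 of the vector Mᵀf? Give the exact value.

-1130

Entry 2 ↔ basis d, so (Mᵀf)_{2} = Σᵢ (d)·fᵢ = (-1)·(-6) + (2)·(-5) + (3)·(-14) + (4)·(-27) + (8)·(-122) = -1130.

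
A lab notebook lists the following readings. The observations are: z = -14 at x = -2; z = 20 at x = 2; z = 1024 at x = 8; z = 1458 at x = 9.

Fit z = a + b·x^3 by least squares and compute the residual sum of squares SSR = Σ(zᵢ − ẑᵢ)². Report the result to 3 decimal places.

SSR = 2.666

Normal-equation sums: Σ1 = 4, Σx^3 = 1241, Σx^3·x^3 = 793713.
For Mᵀz: Σz = 2488, Σx^3·z = 1587442.
Normal equations: [[4, 1241]; [1241, 793713]]·[a, b]ᵀ = [2488, 1587442]ᵀ.
Determinant 4·793713 − 1241² = 1634771.
a = (2488·793713 − 1241·1587442)/1634771 = 278966/96163; b = (4·1587442 − 1241·2488)/1634771 = 3262160/1634771.
Residuals: -1531936/1634771, 1855718/1634771, -962838/1634771, 639056/1634771; SSR = 4359000/1634771.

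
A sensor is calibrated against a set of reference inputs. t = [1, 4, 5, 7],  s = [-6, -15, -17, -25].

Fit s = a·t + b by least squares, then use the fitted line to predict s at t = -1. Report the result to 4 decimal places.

Forming MᵀM = [[91, 17]; [17, 4]] and Mᵀs = [-326, -63]ᵀ gives MᵀM·[a, b]ᵀ = Mᵀs.
Δ = 91·4 − 17² = 75.
a = ((-326)·4 − 17·(-63))/75 = -233/75; b = (91·(-63) − 17·(-326))/75 = -191/75.
At t = -1: ŝ = (-233/75)·(-1) + (-191/75)·(1) = 14/25.

ŝ = 0.5600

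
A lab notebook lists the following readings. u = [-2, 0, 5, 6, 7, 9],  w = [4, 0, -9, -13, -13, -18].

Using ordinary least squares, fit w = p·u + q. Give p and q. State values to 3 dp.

Sums needed: Σu·u = 195, Σu = 25, Σ1 = 6.
And Σu·w = -384, Σw = -49.
Δ = 195·6 − 25² = 545.
p = ((-384)·6 − 25·(-49))/545 = -1079/545; q = (195·(-49) − 25·(-384))/545 = 9/109.

p = -1.980, q = 0.083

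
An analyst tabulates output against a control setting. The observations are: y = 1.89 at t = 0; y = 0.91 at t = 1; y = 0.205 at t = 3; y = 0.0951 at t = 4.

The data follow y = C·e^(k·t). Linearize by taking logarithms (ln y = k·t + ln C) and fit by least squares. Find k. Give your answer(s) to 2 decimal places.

Linearized form: ln y = k·t + ln C. From the 4 transformed points,
Sums: Σt = 8.0000, Σ(t)² = 26.0000, Σln y = -3.3953, Σt·ln y = -14.2599.
Normal system: [[26.0000, 8.0000]; [8.0000, 4]]·[k, ln C]ᵀ = [-14.2599, -3.3953]ᵀ.
Slope k = (n·Σt·ln y − Σt·Σln y)/(n·Σ(t)² − (Σt)²) = (4·-14.2599 − 8.0000·-3.3953)/40.0000 = -0.74692; ln C = (Σln y − k·Σt)/n = 0.64502.

k = -0.75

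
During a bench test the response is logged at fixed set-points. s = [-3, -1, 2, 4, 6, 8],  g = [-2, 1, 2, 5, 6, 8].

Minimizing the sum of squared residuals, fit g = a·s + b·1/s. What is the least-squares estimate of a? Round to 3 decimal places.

a = 1.071

MᵀM·[a, b]ᵀ = Mᵀg reads: 130·a + 6·b = 129;  6·a + (845/576)·b = 47/12.
(Σs·s = 130, Σs·1/s = 6, Σ1/s·1/s = 845/576, Σs·g = 129, Σ1/s·g = 47/12.)
Eliminating b: (845/576)·(row 1) − 6·(row 2) gives (44557/288)·a = (845/576)·129 − 6·(47/12) = 31823/192, so a = 95469/89114.
Then b = ((47/12) − 6·(95469/89114))/(845/576) = -76272/44557.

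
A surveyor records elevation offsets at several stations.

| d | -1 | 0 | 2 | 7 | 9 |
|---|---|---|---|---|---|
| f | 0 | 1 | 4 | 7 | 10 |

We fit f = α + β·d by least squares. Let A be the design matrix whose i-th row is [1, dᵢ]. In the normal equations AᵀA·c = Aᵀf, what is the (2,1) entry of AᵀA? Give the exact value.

Row 2 ↔ basis d, column 1 ↔ basis 1, so (AᵀA)_{2,1} = Σᵢ d = (-1)·(1) + (0)·(1) + (2)·(1) + (7)·(1) + (9)·(1) = 17.

17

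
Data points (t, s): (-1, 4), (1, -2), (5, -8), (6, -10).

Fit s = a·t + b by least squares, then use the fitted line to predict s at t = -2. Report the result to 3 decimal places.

With design matrix M, MᵀM = [[63, 11]; [11, 4]] and Mᵀs = [-106, -16]ᵀ.
det = 63·4 − 11² = 131.
a = ((-106)·4 − 11·(-16))/131 = -248/131; b = (63·(-16) − 11·(-106))/131 = 158/131.
At t = -2: ŝ = (-248/131)·(-2) + (158/131)·(1) = 654/131.

ŝ = 4.992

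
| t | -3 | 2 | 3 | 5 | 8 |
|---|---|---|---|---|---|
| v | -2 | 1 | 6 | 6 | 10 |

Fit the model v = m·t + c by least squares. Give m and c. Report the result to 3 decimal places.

With design matrix A, AᵀA = [[111, 15]; [15, 5]] and Aᵀv = [136, 21]ᵀ.
det = 111·5 − 15² = 330.
m = (136·5 − 15·21)/330 = 73/66; c = (111·21 − 15·136)/330 = 97/110.

m = 1.106, c = 0.882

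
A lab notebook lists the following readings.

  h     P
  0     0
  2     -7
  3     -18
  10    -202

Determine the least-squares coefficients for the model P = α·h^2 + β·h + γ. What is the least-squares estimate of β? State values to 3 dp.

The normal equations are: 10097·α + 1035·β + 113·γ = -20390;  1035·α + 113·β + 15·γ = -2088;  113·α + 15·β + 4·γ = -227.
(Σh^2·h^2 = 10097, Σh^2·h = 1035, Σh^2 = 113, Σh·h = 113, Σh = 15, Σ1 = 4, Σh^2·P = -20390, Σh·P = -2088, ΣP = -227.)
Inverting the 3×3 Gram matrix, [α, β, γ]ᵀ = [-74491/36436, 8289/36436, 1386/9109]ᵀ.

β = 0.227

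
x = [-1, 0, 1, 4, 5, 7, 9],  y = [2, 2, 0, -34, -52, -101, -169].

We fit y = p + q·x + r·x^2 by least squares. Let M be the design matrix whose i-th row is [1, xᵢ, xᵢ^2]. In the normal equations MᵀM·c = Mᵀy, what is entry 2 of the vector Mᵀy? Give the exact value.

Entry 2 ↔ basis x, so (Mᵀy)_{2} = Σᵢ (x)·yᵢ = (-1)·(2) + (0)·(2) + (1)·(0) + (4)·(-34) + (5)·(-52) + (7)·(-101) + (9)·(-169) = -2626.

-2626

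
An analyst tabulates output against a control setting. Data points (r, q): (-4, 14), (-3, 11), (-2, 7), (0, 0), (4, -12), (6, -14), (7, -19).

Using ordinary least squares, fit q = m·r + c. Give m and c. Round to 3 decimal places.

m = -2.922, c = 1.482

MᵀM·[m, c]ᵀ = Mᵀq reads: 130·m + 8·c = -368;  8·m + 7·c = -13.
Determinant 130·7 − 8² = 846.
m = ((-368)·7 − 8·(-13))/846 = -412/141; c = (130·(-13) − 8·(-368))/846 = 209/141.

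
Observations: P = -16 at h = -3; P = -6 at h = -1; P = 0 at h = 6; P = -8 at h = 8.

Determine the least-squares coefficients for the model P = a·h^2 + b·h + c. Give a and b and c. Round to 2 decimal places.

Entries of XᵀX: Σh^2·h^2 = 5474, Σh^2·h = 700, Σh^2 = 110, Σh·h = 110, Σh = 10, Σ1 = 4.
Right-hand side: Σh^2·P = -662, Σh·P = -10, ΣP = -30.
XᵀX·[a, b, c]ᵀ = XᵀP becomes [[5474, 700, 110]; [700, 110, 10]; [110, 10, 4]]·[a, b, c]ᵀ = [-662, -10, -30]ᵀ.
Solving the 3×3 system (Gaussian elimination) gives a = -1/2, b = 111/34, c = -65/34.

a = -0.50, b = 3.26, c = -1.91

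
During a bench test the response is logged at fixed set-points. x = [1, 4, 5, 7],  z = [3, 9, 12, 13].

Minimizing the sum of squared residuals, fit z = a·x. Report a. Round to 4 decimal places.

a = 2.0879

Forming MᵀM = [[91]] and Mᵀz = [190]ᵀ gives MᵀM·[a]ᵀ = Mᵀz.
a = 190/91 = 2.08791.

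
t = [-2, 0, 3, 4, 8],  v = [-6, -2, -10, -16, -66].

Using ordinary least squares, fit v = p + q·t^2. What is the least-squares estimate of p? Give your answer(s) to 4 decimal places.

p = -1.2988

Compute the Gram sums: Σ1 = 5, Σt^2 = 93, Σt^2·t^2 = 4449.
Moment sums: Σv = -100, Σt^2·v = -4594.
Δ = 5·4449 − 93² = 13596.
p = ((-100)·4449 − 93·(-4594))/13596 = -2943/2266; q = (5·(-4594) − 93·(-100))/13596 = -6835/6798.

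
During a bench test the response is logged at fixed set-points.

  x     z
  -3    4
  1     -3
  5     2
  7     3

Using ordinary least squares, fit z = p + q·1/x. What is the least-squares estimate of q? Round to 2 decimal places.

q = -5.47

Sums needed: Σ1 = 4, Σ1/x = 106/105, Σ1/x·1/x = 12916/11025.
And Σz = 6, Σ1/x·z = -368/105.
Normal equations: [[4, 106/105]; [106/105, 12916/11025]]·[p, q]ᵀ = [6, -368/105]ᵀ.
Determinant 4·(12916/11025) − (106/105)² = 4492/1225.
p = (6·(12916/11025) − (106/105)·(-368/105))/(4492/1225) = 29126/10107; q = (4·(-368/105) − (106/105)·6)/(4492/1225) = -18445/3369.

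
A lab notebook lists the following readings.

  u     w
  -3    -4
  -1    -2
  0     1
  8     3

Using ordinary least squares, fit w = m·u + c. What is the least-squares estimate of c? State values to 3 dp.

With design matrix A, AᵀA = [[74, 4]; [4, 4]] and Aᵀw = [38, -2]ᵀ.
Δ = 74·4 − 4² = 280.
m = (38·4 − 4·(-2))/280 = 4/7; c = (74·(-2) − 4·38)/280 = -15/14.

c = -1.071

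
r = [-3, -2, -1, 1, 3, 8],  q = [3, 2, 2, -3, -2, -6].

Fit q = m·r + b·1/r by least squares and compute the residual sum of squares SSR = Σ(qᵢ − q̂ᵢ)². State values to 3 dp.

With design matrix X, XᵀX = [[88, 6]; [6, 1433/576]] and Xᵀq = [-72, -101/12]ᵀ.
Determinant 88·(1433/576) − 6² = 13171/72.
m = ((-72)·(1433/576) − 6·(-101/12))/(13171/72) = -9261/13171; b = (88·(-101/12) − 6·(-72))/(13171/72) = -22224/13171.
Residuals: 4322/13171, -3292/13171, -5143/13171, -8028/13171, 8849/13171, -2160/13171; SSR = 15442/13171.

SSR = 1.172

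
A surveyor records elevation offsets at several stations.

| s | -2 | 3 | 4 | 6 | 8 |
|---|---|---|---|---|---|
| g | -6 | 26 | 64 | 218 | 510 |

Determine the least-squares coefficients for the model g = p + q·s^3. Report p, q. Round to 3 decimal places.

p = 0.910, q = 0.996

Compute the Gram sums: Σ1 = 5, Σs^3 = 811, Σs^3·s^3 = 313689.
For Xᵀg: Σg = 812, Σs^3·g = 313054.
det = 5·313689 − 811² = 910724.
p = (812·313689 − 811·313054)/910724 = 414337/455362; q = (5·313054 − 811·812)/910724 = 453369/455362.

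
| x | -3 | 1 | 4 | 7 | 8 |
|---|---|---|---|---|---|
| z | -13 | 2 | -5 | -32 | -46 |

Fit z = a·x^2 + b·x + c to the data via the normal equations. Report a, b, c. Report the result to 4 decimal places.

Compute the Gram sums: Σx^2·x^2 = 6835, Σx^2·x = 893, Σx^2 = 139, Σx·x = 139, Σx = 17, Σ1 = 5.
And Σx^2·z = -4707, Σx·z = -571, Σz = -94.
Normal equations: [[6835, 893, 139]; [893, 139, 17]; [139, 17, 5]]·[a, b, c]ᵀ = [-4707, -571, -94]ᵀ.
Row-reducing yields a = -40205/40308, b = 83359/40308, c = 6374/3359.

a = -0.9974, b = 2.0681, c = 1.8976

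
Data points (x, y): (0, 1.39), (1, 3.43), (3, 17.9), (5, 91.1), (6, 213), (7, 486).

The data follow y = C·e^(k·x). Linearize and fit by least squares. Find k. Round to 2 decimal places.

k = 0.83

Taking logs, ln y = k·x + ln C, so regress ln y on x.
XᵀX = [[120.0000, 22.0000]; [22.0000, 6]], rhs = [107.9180, 20.5061]ᵀ  (here Σx = 22.0000, Σ(x)² = 120.0000, Σln y = 20.5061, Σx·ln y = 107.9180).
Slope k = (n·Σx·ln y − Σx·Σln y)/(n·Σ(x)² − (Σx)²) = (6·107.9180 − 22.0000·20.5061)/236.0000 = 0.83209; ln C = (Σln y − k·Σx)/n = 0.36669.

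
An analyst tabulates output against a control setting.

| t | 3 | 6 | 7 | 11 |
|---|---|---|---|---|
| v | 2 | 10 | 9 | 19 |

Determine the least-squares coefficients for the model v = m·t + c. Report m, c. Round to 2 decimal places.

Entries of XᵀX: Σt·t = 215, Σt = 27, Σ1 = 4.
For Xᵀv: Σt·v = 338, Σv = 40.
Normal equations: [[215, 27]; [27, 4]]·[m, c]ᵀ = [338, 40]ᵀ.
det = 215·4 − 27² = 131.
m = (338·4 − 27·40)/131 = 272/131; c = (215·40 − 27·338)/131 = -526/131.

m = 2.08, c = -4.02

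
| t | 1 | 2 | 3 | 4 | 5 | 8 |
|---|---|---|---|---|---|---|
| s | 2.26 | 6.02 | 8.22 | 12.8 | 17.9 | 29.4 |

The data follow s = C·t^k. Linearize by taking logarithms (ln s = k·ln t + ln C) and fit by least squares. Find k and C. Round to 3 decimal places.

k = 1.231, C = 2.333

Linearized form: ln s = k·ln t + ln C. From the 6 transformed points,
Over the data: Σln t = 6.8669, Σ(ln t)² = 10.5236, Σln s = 13.5323, Σln t·ln s = 18.7663.
Normal system: [[10.5236, 6.8669]; [6.8669, 6]]·[k, ln C]ᵀ = [18.7663, 13.5323]ᵀ.
Δ = 10.5236·6 − (6.8669)² = 15.9867; k = (18.7663·6 − 6.8669·13.5323)/15.9867 = 1.23058, ln C = (10.5236·13.5323 − 6.8669·18.7663)/15.9867 = 0.84700, so C = exp(0.84700) = 2.33263.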